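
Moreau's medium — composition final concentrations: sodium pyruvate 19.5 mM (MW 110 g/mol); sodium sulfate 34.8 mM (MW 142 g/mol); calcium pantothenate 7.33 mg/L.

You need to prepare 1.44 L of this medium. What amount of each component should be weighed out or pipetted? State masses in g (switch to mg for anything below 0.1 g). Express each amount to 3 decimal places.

Scale factor relative to 1 L: 1.44.
sodium pyruvate: 19.5 mmol/L × 110 g/mol × 1.44 L ÷ 1000 = 3.089 g
sodium sulfate: 34.8 mmol/L × 142 g/mol × 1.44 L ÷ 1000 = 7.116 g
calcium pantothenate: 7.33 mg/L × 1.44 L = 10.555 mg

sodium pyruvate 3.089 g; sodium sulfate 7.116 g; calcium pantothenate 10.555 mg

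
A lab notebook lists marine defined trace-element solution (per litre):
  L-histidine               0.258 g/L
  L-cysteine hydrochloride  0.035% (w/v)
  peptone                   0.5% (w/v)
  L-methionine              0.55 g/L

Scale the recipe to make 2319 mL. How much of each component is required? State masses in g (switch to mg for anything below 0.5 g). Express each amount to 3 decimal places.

L-histidine 0.598 g; L-cysteine hydrochloride 0.812 g; peptone 11.595 g; L-methionine 1.275 g

Target volume = 2319 mL = 2.319 L.
L-histidine: 0.258 g/L × 2.319 L = 0.598 g
L-cysteine hydrochloride: 0.035% w/v = 0.35 g/L → 0.35 × 2.319 L = 0.812 g
peptone: 0.5% w/v = 5 g/L → 5 × 2.319 L = 11.595 g
L-methionine: 0.55 g/L × 2.319 L = 1.275 g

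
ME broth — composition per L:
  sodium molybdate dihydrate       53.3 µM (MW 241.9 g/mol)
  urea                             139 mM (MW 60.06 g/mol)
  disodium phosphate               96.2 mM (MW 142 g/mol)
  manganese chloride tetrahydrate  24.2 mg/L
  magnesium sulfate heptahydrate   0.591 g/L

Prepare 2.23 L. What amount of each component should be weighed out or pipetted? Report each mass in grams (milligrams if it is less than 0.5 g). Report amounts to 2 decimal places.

sodium molybdate dihydrate 28.75 mg; urea 18.62 g; disodium phosphate 30.46 g; manganese chloride tetrahydrate 53.97 mg; magnesium sulfate heptahydrate 1.32 g

Scale factor relative to 1 L: 2.23.
sodium molybdate dihydrate: 53.3 µmol/L × 241.9 g/mol × 2.23 L ÷ 1000 = 28.75 mg
urea: 139 mmol/L × 60.06 g/mol × 2.23 L ÷ 1000 = 18.62 g
disodium phosphate: 96.2 mmol/L × 142 g/mol × 2.23 L ÷ 1000 = 30.46 g
manganese chloride tetrahydrate: 24.2 mg/L × 2.23 L = 53.97 mg
magnesium sulfate heptahydrate: 0.591 g/L × 2.23 L = 1.32 g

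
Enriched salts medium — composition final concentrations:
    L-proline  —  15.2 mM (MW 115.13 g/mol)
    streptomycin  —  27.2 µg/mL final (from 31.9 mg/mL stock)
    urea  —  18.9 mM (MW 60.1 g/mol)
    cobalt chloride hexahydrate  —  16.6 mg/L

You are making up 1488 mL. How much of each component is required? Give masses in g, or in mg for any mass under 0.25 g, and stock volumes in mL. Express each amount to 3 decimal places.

Working volume: 1488 mL = 1.488 L.
L-proline: 15.2 mmol/L × 115.13 g/mol × 1.488 L ÷ 1000 = 2.604 g
streptomycin: V = C2·V2/C1 = 27.2 µg/mL × 1488 mL ÷ 31900 µg/mL = 1.269 mL
urea: 18.9 mmol/L × 60.1 g/mol × 1.488 L ÷ 1000 = 1.690 g
cobalt chloride hexahydrate: 16.6 mg/L × 1.488 L = 24.701 mg

L-proline 2.604 g; streptomycin 1.269 mL; urea 1.690 g; cobalt chloride hexahydrate 24.701 mg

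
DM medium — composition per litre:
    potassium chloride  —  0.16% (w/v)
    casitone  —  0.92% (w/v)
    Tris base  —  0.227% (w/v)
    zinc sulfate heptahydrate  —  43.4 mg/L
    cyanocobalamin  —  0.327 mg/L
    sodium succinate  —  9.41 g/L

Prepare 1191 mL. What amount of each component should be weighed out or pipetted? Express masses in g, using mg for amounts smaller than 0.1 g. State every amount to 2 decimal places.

potassium chloride 1.91 g; casitone 10.96 g; Tris base 2.70 g; zinc sulfate heptahydrate 51.69 mg; cyanocobalamin 0.39 mg; sodium succinate 11.21 g

Working volume: 1191 mL = 1.191 L.
potassium chloride: 0.16% w/v = 1.6 g/L → 1.6 × 1.191 L = 1.91 g
casitone: 0.92% w/v = 9.2 g/L → 9.2 × 1.191 L = 10.96 g
Tris base: 0.227% w/v = 2.27 g/L → 2.27 × 1.191 L = 2.70 g
zinc sulfate heptahydrate: 43.4 mg/L × 1.191 L = 51.69 mg
cyanocobalamin: 0.327 mg/L × 1.191 L = 0.39 mg
sodium succinate: 9.41 g/L × 1.191 L = 11.21 g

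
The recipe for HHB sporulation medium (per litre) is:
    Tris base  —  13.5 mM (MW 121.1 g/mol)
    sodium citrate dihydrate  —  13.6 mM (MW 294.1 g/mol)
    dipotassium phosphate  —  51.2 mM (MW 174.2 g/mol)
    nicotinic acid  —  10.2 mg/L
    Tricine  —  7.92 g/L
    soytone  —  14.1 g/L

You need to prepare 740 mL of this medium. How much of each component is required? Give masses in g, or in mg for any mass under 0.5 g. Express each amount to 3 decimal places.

Target volume = 740 mL = 0.74 L.
Tris base: 13.5 mmol/L × 121.1 g/mol × 0.74 L ÷ 1000 = 1.210 g
sodium citrate dihydrate: 13.6 mmol/L × 294.1 g/mol × 0.74 L ÷ 1000 = 2.960 g
dipotassium phosphate: 51.2 mmol/L × 174.2 g/mol × 0.74 L ÷ 1000 = 6.600 g
nicotinic acid: 10.2 mg/L × 0.74 L = 7.548 mg
Tricine: 7.92 g/L × 0.74 L = 5.861 g
soytone: 14.1 g/L × 0.74 L = 10.434 g

Tris base 1.210 g; sodium citrate dihydrate 2.960 g; dipotassium phosphate 6.600 g; nicotinic acid 7.548 mg; Tricine 5.861 g; soytone 10.434 g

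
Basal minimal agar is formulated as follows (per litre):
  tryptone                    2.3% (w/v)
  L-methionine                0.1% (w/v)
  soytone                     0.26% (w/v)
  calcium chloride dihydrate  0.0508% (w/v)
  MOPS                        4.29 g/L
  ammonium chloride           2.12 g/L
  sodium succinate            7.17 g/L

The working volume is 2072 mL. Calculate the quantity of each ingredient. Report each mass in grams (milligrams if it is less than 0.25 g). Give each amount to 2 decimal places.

Target volume = 2072 mL = 2.072 L.
tryptone: 2.3% w/v = 23 g/L → 23 × 2.072 L = 47.66 g
L-methionine: 0.1 g per 100 mL × 2072 mL ÷ 100 = 2.07 g
soytone: 0.26% w/v = 2.6 g/L → 2.6 × 2.072 L = 5.39 g
calcium chloride dihydrate: 0.0508 g per 100 mL × 2072 mL ÷ 100 = 1.05 g
MOPS: 4.29 g/L × 2.072 L = 8.89 g
ammonium chloride: 2.12 g/L × 2.072 L = 4.39 g
sodium succinate: 7.17 g/L × 2.072 L = 14.86 g

tryptone 47.66 g; L-methionine 2.07 g; soytone 5.39 g; calcium chloride dihydrate 1.05 g; MOPS 8.89 g; ammonium chloride 4.39 g; sodium succinate 14.86 g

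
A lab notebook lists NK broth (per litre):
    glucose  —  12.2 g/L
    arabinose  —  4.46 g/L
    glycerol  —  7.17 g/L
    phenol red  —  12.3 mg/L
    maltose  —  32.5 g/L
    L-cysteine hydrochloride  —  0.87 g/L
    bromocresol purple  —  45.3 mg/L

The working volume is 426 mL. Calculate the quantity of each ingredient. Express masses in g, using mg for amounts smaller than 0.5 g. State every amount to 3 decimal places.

glucose 5.197 g; arabinose 1.900 g; glycerol 3.054 g; phenol red 5.240 mg; maltose 13.845 g; L-cysteine hydrochloride 370.620 mg; bromocresol purple 19.298 mg

Target volume = 426 mL = 0.426 L.
glucose: 12.2 g/L × 0.426 L = 5.197 g
arabinose: 4.46 g/L × 0.426 L = 1.900 g
glycerol: 7.17 g/L × 0.426 L = 3.054 g
phenol red: 12.3 mg/L × 0.426 L = 5.240 mg
maltose: 32.5 g/L × 0.426 L = 13.845 g
L-cysteine hydrochloride: 0.87 g/L × 0.426 L = 0.37062 g = 370.620 mg
bromocresol purple: 45.3 mg/L × 0.426 L = 19.298 mg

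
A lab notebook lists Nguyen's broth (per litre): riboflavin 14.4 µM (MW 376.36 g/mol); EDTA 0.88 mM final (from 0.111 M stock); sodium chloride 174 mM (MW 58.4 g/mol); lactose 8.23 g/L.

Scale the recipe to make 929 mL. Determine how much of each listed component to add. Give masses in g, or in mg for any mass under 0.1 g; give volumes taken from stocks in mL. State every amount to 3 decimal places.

Working volume: 929 mL = 0.929 L.
riboflavin: 14.4 µmol/L × 376.36 g/mol × 0.929 L ÷ 1000 = 5.035 mg
EDTA: C1V1 = C2V2 → 0.88 mM × 929 mL ÷ 111 mM = 7.365 mL
sodium chloride: 174 mmol/L × 58.4 g/mol × 0.929 L ÷ 1000 = 9.440 g
lactose: 8.23 g/L × 0.929 L = 7.646 g

riboflavin 5.035 mg; EDTA 7.365 mL; sodium chloride 9.440 g; lactose 7.646 g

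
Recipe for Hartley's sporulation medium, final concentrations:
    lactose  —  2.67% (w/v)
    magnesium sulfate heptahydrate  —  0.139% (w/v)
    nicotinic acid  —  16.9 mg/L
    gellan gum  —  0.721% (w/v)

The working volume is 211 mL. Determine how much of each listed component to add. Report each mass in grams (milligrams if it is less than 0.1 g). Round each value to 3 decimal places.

lactose 5.634 g; magnesium sulfate heptahydrate 0.293 g; nicotinic acid 3.566 mg; gellan gum 1.521 g

Scale factor relative to 1 L: 0.211.
lactose: 2.67 g per 100 mL × 211 mL ÷ 100 = 5.634 g
magnesium sulfate heptahydrate: 0.139 g per 100 mL × 211 mL ÷ 100 = 0.293 g
nicotinic acid: 16.9 mg/L × 0.211 L = 3.566 mg
gellan gum: 0.721 g per 100 mL × 211 mL ÷ 100 = 1.521 g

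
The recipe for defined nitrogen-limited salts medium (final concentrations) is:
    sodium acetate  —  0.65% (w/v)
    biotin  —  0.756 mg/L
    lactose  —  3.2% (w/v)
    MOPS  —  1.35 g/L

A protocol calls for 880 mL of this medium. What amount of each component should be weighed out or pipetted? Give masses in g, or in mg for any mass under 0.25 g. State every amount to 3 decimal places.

Scale factor relative to 1 L: 0.88.
sodium acetate: 0.65% w/v = 6.5 g/L → 6.5 × 0.88 L = 5.720 g
biotin: 0.756 mg/L × 0.88 L = 0.665 mg
lactose: 3.2 g per 100 mL × 880 mL ÷ 100 = 28.160 g
MOPS: 1.35 g/L × 0.88 L = 1.188 g

sodium acetate 5.720 g; biotin 0.665 mg; lactose 28.160 g; MOPS 1.188 g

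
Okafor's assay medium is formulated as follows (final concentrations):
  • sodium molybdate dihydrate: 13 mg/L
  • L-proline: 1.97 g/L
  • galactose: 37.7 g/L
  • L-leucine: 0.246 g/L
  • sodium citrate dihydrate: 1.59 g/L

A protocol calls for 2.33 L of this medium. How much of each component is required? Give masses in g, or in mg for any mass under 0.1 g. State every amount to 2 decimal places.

Working volume: 2.33 L.
sodium molybdate dihydrate: 13 mg/L × 2.33 L = 30.29 mg
L-proline: 1.97 g/L × 2.33 L = 4.59 g
galactose: 37.7 g/L × 2.33 L = 87.84 g
L-leucine: 0.246 g/L × 2.33 L = 0.57 g
sodium citrate dihydrate: 1.59 g/L × 2.33 L = 3.70 g

sodium molybdate dihydrate 30.29 mg; L-proline 4.59 g; galactose 87.84 g; L-leucine 0.57 g; sodium citrate dihydrate 3.70 g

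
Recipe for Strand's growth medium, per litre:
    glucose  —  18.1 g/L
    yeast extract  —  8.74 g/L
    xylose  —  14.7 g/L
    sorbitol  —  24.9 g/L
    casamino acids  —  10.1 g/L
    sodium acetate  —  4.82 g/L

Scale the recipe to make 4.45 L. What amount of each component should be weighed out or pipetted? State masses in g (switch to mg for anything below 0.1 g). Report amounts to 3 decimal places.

Scale factor relative to 1 L: 4.45.
glucose: 18.1 g/L × 4.45 L = 80.545 g
yeast extract: 8.74 g/L × 4.45 L = 38.893 g
xylose: 14.7 g/L × 4.45 L = 65.415 g
sorbitol: 24.9 g/L × 4.45 L = 110.805 g
casamino acids: 10.1 g/L × 4.45 L = 44.945 g
sodium acetate: 4.82 g/L × 4.45 L = 21.449 g

glucose 80.545 g; yeast extract 38.893 g; xylose 65.415 g; sorbitol 110.805 g; casamino acids 44.945 g; sodium acetate 21.449 g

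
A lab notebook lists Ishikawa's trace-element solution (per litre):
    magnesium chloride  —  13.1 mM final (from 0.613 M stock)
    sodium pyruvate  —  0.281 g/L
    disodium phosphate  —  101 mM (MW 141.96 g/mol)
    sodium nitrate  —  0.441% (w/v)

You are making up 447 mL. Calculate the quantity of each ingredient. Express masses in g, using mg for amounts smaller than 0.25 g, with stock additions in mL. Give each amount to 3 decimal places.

magnesium chloride 9.553 mL; sodium pyruvate 125.607 mg; disodium phosphate 6.409 g; sodium nitrate 1.971 g

Scale factor relative to 1 L: 0.447.
magnesium chloride: dilute stock: 13.1 mM × 447 mL ÷ 613 mM = 9.553 mL
sodium pyruvate: 0.281 g/L × 0.447 L = 0.125607 g = 125.607 mg
disodium phosphate: 101 mmol/L × 141.96 g/mol × 0.447 L ÷ 1000 = 6.409 g
sodium nitrate: 0.441 g per 100 mL × 447 mL ÷ 100 = 1.971 g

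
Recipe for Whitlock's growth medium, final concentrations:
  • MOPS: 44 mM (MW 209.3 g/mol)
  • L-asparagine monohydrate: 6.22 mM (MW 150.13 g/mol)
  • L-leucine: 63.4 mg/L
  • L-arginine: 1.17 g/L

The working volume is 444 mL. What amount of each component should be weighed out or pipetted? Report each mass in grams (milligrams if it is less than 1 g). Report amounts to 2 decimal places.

MOPS 4.09 g; L-asparagine monohydrate 414.61 mg; L-leucine 28.15 mg; L-arginine 519.48 mg

Scale factor relative to 1 L: 0.444.
MOPS: 44 mmol/L × 209.3 g/mol × 0.444 L ÷ 1000 = 4.09 g
L-asparagine monohydrate: 6.22 mmol/L × 150.13 mg/mmol × 0.444 L = 414.61 mg
L-leucine: 63.4 mg/L × 0.444 L = 28.15 mg
L-arginine: 1.17 g/L × 0.444 L = 0.51948 g = 519.48 mg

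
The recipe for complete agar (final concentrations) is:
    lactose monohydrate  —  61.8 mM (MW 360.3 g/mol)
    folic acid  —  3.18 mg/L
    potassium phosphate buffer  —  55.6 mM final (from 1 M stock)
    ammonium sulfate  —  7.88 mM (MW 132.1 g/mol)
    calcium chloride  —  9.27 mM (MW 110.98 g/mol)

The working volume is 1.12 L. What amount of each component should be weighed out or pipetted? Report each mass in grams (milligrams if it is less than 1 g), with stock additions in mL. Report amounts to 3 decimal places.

Scale factor relative to 1 L: 1.12.
lactose monohydrate: 61.8 mmol/L × 360.3 g/mol × 1.12 L ÷ 1000 = 24.939 g
folic acid: 3.18 mg/L × 1.12 L = 3.562 mg
potassium phosphate buffer: V = C2·V2/C1 = 55.6 mM × 1120 mL ÷ 1000 mM = 62.272 mL
ammonium sulfate: 7.88 mmol/L × 132.1 g/mol × 1.12 L ÷ 1000 = 1.166 g
calcium chloride: 9.27 mmol/L × 110.98 g/mol × 1.12 L ÷ 1000 = 1.152 g

lactose monohydrate 24.939 g; folic acid 3.562 mg; potassium phosphate buffer 62.272 mL; ammonium sulfate 1.166 g; calcium chloride 1.152 g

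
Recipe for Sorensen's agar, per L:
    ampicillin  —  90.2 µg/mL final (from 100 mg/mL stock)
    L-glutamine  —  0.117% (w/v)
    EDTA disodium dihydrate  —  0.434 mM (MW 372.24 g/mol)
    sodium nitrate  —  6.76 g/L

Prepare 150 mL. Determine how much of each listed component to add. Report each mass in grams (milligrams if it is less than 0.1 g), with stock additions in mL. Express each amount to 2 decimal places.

ampicillin 0.14 mL; L-glutamine 0.18 g; EDTA disodium dihydrate 24.23 mg; sodium nitrate 1.01 g

Target volume = 150 mL = 0.15 L.
ampicillin: V = C2·V2/C1 = 90.2 µg/mL × 150 mL ÷ 100000 µg/mL = 0.14 mL
L-glutamine: 0.117% w/v = 1.17 g/L → 1.17 × 0.15 L = 0.18 g
EDTA disodium dihydrate: 0.434 mmol/L × 372.24 mg/mmol × 0.15 L = 24.23 mg
sodium nitrate: 6.76 g/L × 0.15 L = 1.01 g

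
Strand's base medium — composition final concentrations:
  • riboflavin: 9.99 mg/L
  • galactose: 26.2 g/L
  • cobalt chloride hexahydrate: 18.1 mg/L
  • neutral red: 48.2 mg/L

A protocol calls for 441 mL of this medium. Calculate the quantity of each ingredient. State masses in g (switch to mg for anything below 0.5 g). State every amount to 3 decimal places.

Working volume: 441 mL = 0.441 L.
riboflavin: 9.99 mg/L × 0.441 L = 4.406 mg
galactose: 26.2 g/L × 0.441 L = 11.554 g
cobalt chloride hexahydrate: 18.1 mg/L × 0.441 L = 7.982 mg
neutral red: 48.2 mg/L × 0.441 L = 21.256 mg

riboflavin 4.406 mg; galactose 11.554 g; cobalt chloride hexahydrate 7.982 mg; neutral red 21.256 mg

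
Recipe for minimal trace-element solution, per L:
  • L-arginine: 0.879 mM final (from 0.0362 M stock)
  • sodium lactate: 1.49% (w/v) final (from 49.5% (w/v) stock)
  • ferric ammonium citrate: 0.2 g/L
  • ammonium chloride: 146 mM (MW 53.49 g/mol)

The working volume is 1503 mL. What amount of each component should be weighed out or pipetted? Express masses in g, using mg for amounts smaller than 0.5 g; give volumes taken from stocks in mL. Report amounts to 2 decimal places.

Target volume = 1503 mL = 1.503 L.
L-arginine: C1V1 = C2V2 → 0.879 mM × 1503 mL ÷ 36.2 mM = 36.50 mL
sodium lactate: dilute stock: 1.49% ÷ 49.5% × 1503 mL = 45.24 mL
ferric ammonium citrate: 0.2 g/L × 1.503 L = 0.3006 g = 300.60 mg
ammonium chloride: 146 mmol/L × 53.49 g/mol × 1.503 L ÷ 1000 = 11.74 g

L-arginine 36.50 mL; sodium lactate 45.24 mL; ferric ammonium citrate 300.60 mg; ammonium chloride 11.74 g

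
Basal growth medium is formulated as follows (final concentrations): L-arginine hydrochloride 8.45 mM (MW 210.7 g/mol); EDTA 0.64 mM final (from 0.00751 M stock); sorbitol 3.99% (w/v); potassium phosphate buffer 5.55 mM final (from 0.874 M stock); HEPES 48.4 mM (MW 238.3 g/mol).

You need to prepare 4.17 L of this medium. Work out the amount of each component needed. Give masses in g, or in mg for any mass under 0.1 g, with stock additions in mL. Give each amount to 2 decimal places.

Working volume: 4.17 L.
L-arginine hydrochloride: 8.45 mmol/L × 210.7 g/mol × 4.17 L ÷ 1000 = 7.42 g
EDTA: C1V1 = C2V2 → 0.64 mM × 4170 mL ÷ 7.51 mM = 355.37 mL
sorbitol: 3.99 g per 100 mL × 4170 mL ÷ 100 = 166.38 g
potassium phosphate buffer: V = C2·V2/C1 = 5.55 mM × 4170 mL ÷ 874 mM = 26.48 mL
HEPES: 48.4 mmol/L × 238.3 g/mol × 4.17 L ÷ 1000 = 48.10 g

L-arginine hydrochloride 7.42 g; EDTA 355.37 mL; sorbitol 166.38 g; potassium phosphate buffer 26.48 mL; HEPES 48.10 g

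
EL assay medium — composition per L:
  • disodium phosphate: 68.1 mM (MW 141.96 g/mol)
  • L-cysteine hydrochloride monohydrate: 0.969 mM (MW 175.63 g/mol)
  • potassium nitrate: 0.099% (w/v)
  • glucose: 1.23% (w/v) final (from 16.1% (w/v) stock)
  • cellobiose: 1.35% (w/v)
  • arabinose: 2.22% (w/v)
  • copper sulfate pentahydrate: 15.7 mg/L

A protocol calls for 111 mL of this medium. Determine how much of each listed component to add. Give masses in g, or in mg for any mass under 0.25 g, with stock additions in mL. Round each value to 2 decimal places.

disodium phosphate 1.07 g; L-cysteine hydrochloride monohydrate 18.89 mg; potassium nitrate 109.89 mg; glucose 8.48 mL; cellobiose 1.50 g; arabinose 2.46 g; copper sulfate pentahydrate 1.74 mg

Target volume = 111 mL = 0.111 L.
disodium phosphate: 68.1 mmol/L × 141.96 g/mol × 0.111 L ÷ 1000 = 1.07 g
L-cysteine hydrochloride monohydrate: 0.969 mmol/L × 175.63 mg/mmol × 0.111 L = 18.89 mg
potassium nitrate: 0.099 g per 100 mL × 111 mL ÷ 100 = 0.10989 g = 109.89 mg
glucose: C1V1 = C2V2 → 1.23% ÷ 16.1% × 111 mL = 8.48 mL
cellobiose: 1.35 g per 100 mL × 111 mL ÷ 100 = 1.50 g
arabinose: 2.22% w/v = 22.2 g/L → 22.2 × 0.111 L = 2.46 g
copper sulfate pentahydrate: 15.7 mg/L × 0.111 L = 1.74 mg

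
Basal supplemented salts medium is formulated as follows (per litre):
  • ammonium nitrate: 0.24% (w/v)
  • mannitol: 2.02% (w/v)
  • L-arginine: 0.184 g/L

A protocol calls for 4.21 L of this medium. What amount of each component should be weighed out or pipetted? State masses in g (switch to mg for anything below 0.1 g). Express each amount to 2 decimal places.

Scale factor relative to 1 L: 4.21.
ammonium nitrate: 0.24 g per 100 mL × 4210 mL ÷ 100 = 10.10 g
mannitol: 2.02 g per 100 mL × 4210 mL ÷ 100 = 85.04 g
L-arginine: 0.184 g/L × 4.21 L = 0.77 g

ammonium nitrate 10.10 g; mannitol 85.04 g; L-arginine 0.77 g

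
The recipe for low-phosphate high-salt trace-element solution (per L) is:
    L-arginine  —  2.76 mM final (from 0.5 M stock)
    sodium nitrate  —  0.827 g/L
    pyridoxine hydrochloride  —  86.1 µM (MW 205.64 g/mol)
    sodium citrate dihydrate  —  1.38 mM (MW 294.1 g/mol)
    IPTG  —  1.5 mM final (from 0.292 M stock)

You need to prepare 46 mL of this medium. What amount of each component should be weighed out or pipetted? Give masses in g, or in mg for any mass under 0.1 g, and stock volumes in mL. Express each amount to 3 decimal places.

Target volume = 46 mL = 0.046 L.
L-arginine: dilute stock: 2.76 mM × 46 mL ÷ 500 mM = 0.254 mL
sodium nitrate: 0.827 g/L × 0.046 L = 0.038042 g = 38.042 mg
pyridoxine hydrochloride: 86.1 µmol/L × 205.64 g/mol × 0.046 L ÷ 1000 = 0.814 mg
sodium citrate dihydrate: 1.38 mmol/L × 294.1 mg/mmol × 0.046 L = 18.669 mg
IPTG: dilute stock: 1.5 mM × 46 mL ÷ 292 mM = 0.236 mL

L-arginine 0.254 mL; sodium nitrate 38.042 mg; pyridoxine hydrochloride 0.814 mg; sodium citrate dihydrate 18.669 mg; IPTG 0.236 mL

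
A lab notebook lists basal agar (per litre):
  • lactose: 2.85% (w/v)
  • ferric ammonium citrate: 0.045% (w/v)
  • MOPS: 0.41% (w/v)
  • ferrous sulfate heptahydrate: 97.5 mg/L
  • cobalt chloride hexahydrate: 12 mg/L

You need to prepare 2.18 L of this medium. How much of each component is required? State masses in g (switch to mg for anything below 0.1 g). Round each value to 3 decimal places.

lactose 62.130 g; ferric ammonium citrate 0.981 g; MOPS 8.938 g; ferrous sulfate heptahydrate 0.213 g; cobalt chloride hexahydrate 26.160 mg

Working volume: 2.18 L.
lactose: 2.85 g per 100 mL × 2180 mL ÷ 100 = 62.130 g
ferric ammonium citrate: 0.045% w/v = 0.45 g/L → 0.45 × 2.18 L = 0.981 g
MOPS: 0.41% w/v = 4.1 g/L → 4.1 × 2.18 L = 8.938 g
ferrous sulfate heptahydrate: 97.5 mg/L × 2.18 L = 212.55 mg = 0.213 g
cobalt chloride hexahydrate: 12 mg/L × 2.18 L = 26.160 mg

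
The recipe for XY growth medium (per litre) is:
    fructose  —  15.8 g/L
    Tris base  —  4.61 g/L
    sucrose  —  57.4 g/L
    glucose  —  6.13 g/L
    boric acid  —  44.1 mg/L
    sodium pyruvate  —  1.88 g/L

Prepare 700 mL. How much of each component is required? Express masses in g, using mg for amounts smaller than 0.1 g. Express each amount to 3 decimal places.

fructose 11.060 g; Tris base 3.227 g; sucrose 40.180 g; glucose 4.291 g; boric acid 30.870 mg; sodium pyruvate 1.316 g

Scale factor relative to 1 L: 0.7.
fructose: 15.8 g/L × 0.7 L = 11.060 g
Tris base: 4.61 g/L × 0.7 L = 3.227 g
sucrose: 57.4 g/L × 0.7 L = 40.180 g
glucose: 6.13 g/L × 0.7 L = 4.291 g
boric acid: 44.1 mg/L × 0.7 L = 30.870 mg
sodium pyruvate: 1.88 g/L × 0.7 L = 1.316 g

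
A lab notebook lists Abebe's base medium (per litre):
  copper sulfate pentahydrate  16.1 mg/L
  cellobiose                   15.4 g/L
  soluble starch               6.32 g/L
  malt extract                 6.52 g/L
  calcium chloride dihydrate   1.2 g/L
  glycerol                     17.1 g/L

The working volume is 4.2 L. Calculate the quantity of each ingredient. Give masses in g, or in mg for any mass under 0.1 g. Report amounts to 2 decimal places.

Scale factor relative to 1 L: 4.2.
copper sulfate pentahydrate: 16.1 mg/L × 4.2 L = 67.62 mg
cellobiose: 15.4 g/L × 4.2 L = 64.68 g
soluble starch: 6.32 g/L × 4.2 L = 26.54 g
malt extract: 6.52 g/L × 4.2 L = 27.38 g
calcium chloride dihydrate: 1.2 g/L × 4.2 L = 5.04 g
glycerol: 17.1 g/L × 4.2 L = 71.82 g

copper sulfate pentahydrate 67.62 mg; cellobiose 64.68 g; soluble starch 26.54 g; malt extract 27.38 g; calcium chloride dihydrate 5.04 g; glycerol 71.82 g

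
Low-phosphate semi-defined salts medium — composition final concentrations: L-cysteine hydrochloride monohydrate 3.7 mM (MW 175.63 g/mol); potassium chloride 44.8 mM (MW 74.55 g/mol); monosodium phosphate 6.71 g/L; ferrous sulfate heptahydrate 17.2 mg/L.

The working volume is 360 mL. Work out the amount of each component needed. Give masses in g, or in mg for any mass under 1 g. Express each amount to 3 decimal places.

L-cysteine hydrochloride monohydrate 233.939 mg; potassium chloride 1.202 g; monosodium phosphate 2.416 g; ferrous sulfate heptahydrate 6.192 mg

Target volume = 360 mL = 0.36 L.
L-cysteine hydrochloride monohydrate: 3.7 mmol/L × 175.63 mg/mmol × 0.36 L = 233.939 mg
potassium chloride: 44.8 mmol/L × 74.55 g/mol × 0.36 L ÷ 1000 = 1.202 g
monosodium phosphate: 6.71 g/L × 0.36 L = 2.416 g
ferrous sulfate heptahydrate: 17.2 mg/L × 0.36 L = 6.192 mg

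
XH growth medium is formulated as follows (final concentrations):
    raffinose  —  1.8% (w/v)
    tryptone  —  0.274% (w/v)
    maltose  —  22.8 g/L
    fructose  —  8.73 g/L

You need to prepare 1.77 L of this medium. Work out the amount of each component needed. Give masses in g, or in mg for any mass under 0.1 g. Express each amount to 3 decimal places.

raffinose 31.860 g; tryptone 4.850 g; maltose 40.356 g; fructose 15.452 g

Scale factor relative to 1 L: 1.77.
raffinose: 1.8% w/v = 18 g/L → 18 × 1.77 L = 31.860 g
tryptone: 0.274% w/v = 2.74 g/L → 2.74 × 1.77 L = 4.850 g
maltose: 22.8 g/L × 1.77 L = 40.356 g
fructose: 8.73 g/L × 1.77 L = 15.452 g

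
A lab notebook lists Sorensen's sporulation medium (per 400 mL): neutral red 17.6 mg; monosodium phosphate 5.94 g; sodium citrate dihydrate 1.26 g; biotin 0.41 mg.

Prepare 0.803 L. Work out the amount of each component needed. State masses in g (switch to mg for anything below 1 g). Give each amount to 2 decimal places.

neutral red 35.33 mg; monosodium phosphate 11.92 g; sodium citrate dihydrate 2.53 g; biotin 0.82 mg

Scale factor = 803 mL / 400 mL = 2.0075.
neutral red: 17.6 mg × (803 mL / 400 mL) = 35.33 mg
monosodium phosphate: 5.94 g × (803 mL / 400 mL) = 11.92 g
sodium citrate dihydrate: 1.26 g × (803 mL / 400 mL) = 2.53 g
biotin: 0.41 mg × (803 mL / 400 mL) = 0.82 mg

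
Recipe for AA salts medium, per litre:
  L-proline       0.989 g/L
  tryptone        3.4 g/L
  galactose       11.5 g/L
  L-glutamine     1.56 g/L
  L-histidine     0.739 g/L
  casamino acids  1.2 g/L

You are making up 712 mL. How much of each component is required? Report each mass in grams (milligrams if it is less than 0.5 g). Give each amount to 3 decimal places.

Target volume = 712 mL = 0.712 L.
L-proline: 0.989 g/L × 0.712 L = 0.704 g
tryptone: 3.4 g/L × 0.712 L = 2.421 g
galactose: 11.5 g/L × 0.712 L = 8.188 g
L-glutamine: 1.56 g/L × 0.712 L = 1.111 g
L-histidine: 0.739 g/L × 0.712 L = 0.526 g
casamino acids: 1.2 g/L × 0.712 L = 0.854 g

L-proline 0.704 g; tryptone 2.421 g; galactose 8.188 g; L-glutamine 1.111 g; L-histidine 0.526 g; casamino acids 0.854 g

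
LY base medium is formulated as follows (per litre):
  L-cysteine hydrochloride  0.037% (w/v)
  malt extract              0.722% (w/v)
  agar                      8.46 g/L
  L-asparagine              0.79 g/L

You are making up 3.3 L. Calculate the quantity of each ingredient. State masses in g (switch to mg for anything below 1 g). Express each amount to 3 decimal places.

Working volume: 3.3 L.
L-cysteine hydrochloride: 0.037% w/v = 0.37 g/L → 0.37 × 3.3 L = 1.221 g
malt extract: 0.722 g per 100 mL × 3300 mL ÷ 100 = 23.826 g
agar: 8.46 g/L × 3.3 L = 27.918 g
L-asparagine: 0.79 g/L × 3.3 L = 2.607 g

L-cysteine hydrochloride 1.221 g; malt extract 23.826 g; agar 27.918 g; L-asparagine 2.607 g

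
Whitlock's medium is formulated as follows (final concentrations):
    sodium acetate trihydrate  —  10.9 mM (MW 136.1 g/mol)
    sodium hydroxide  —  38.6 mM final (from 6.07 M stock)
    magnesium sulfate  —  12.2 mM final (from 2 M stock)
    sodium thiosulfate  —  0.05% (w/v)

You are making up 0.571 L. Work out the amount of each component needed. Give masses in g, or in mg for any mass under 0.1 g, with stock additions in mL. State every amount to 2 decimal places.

Working volume: 0.571 L.
sodium acetate trihydrate: 10.9 mmol/L × 136.1 g/mol × 0.571 L ÷ 1000 = 0.85 g
sodium hydroxide: dilute stock: 38.6 mM × 571 mL ÷ 6070 mM = 3.63 mL
magnesium sulfate: V = C2·V2/C1 = 12.2 mM × 571 mL ÷ 2000 mM = 3.48 mL
sodium thiosulfate: 0.05 g per 100 mL × 571 mL ÷ 100 = 0.29 g

sodium acetate trihydrate 0.85 g; sodium hydroxide 3.63 mL; magnesium sulfate 3.48 mL; sodium thiosulfate 0.29 g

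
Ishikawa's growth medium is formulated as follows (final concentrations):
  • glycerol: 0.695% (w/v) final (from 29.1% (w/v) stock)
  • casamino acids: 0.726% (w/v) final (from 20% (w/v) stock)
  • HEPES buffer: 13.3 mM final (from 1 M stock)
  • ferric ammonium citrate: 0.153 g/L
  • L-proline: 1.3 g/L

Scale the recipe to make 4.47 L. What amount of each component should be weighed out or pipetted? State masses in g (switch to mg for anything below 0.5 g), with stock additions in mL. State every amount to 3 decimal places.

Working volume: 4.47 L.
glycerol: C1V1 = C2V2 → 0.695% ÷ 29.1% × 4470 mL = 106.758 mL
casamino acids: dilute stock: 0.726% ÷ 20% × 4470 mL = 162.261 mL
HEPES buffer: V = C2·V2/C1 = 13.3 mM × 4470 mL ÷ 1000 mM = 59.451 mL
ferric ammonium citrate: 0.153 g/L × 4.47 L = 0.684 g
L-proline: 1.3 g/L × 4.47 L = 5.811 g

glycerol 106.758 mL; casamino acids 162.261 mL; HEPES buffer 59.451 mL; ferric ammonium citrate 0.684 g; L-proline 5.811 g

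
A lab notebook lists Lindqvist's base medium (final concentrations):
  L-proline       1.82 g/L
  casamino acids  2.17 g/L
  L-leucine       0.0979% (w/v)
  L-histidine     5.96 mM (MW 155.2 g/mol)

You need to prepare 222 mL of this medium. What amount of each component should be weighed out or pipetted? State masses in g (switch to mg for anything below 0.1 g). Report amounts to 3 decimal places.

L-proline 0.404 g; casamino acids 0.482 g; L-leucine 0.217 g; L-histidine 0.205 g

Target volume = 222 mL = 0.222 L.
L-proline: 1.82 g/L × 0.222 L = 0.404 g
casamino acids: 2.17 g/L × 0.222 L = 0.482 g
L-leucine: 0.0979 g per 100 mL × 222 mL ÷ 100 = 0.217 g
L-histidine: 5.96 mmol/L × 155.2 g/mol × 0.222 L ÷ 1000 = 0.205 g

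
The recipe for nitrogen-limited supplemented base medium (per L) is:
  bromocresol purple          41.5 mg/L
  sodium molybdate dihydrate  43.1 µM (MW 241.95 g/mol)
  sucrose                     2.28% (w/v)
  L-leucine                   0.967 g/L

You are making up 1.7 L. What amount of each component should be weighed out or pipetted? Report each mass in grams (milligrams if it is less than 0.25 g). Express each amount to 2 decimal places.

bromocresol purple 70.55 mg; sodium molybdate dihydrate 17.73 mg; sucrose 38.76 g; L-leucine 1.64 g

Working volume: 1.7 L.
bromocresol purple: 41.5 mg/L × 1.7 L = 70.55 mg
sodium molybdate dihydrate: 43.1 µmol/L × 241.95 g/mol × 1.7 L ÷ 1000 = 17.73 mg
sucrose: 2.28% w/v = 22.8 g/L → 22.8 × 1.7 L = 38.76 g
L-leucine: 0.967 g/L × 1.7 L = 1.64 g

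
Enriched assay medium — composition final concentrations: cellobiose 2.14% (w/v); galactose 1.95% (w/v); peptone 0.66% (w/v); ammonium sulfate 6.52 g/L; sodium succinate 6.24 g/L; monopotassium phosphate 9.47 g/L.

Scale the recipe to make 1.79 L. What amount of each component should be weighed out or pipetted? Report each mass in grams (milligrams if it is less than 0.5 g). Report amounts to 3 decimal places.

Scale factor relative to 1 L: 1.79.
cellobiose: 2.14 g per 100 mL × 1790 mL ÷ 100 = 38.306 g
galactose: 1.95 g per 100 mL × 1790 mL ÷ 100 = 34.905 g
peptone: 0.66% w/v = 6.6 g/L → 6.6 × 1.79 L = 11.814 g
ammonium sulfate: 6.52 g/L × 1.79 L = 11.671 g
sodium succinate: 6.24 g/L × 1.79 L = 11.170 g
monopotassium phosphate: 9.47 g/L × 1.79 L = 16.951 g

cellobiose 38.306 g; galactose 34.905 g; peptone 11.814 g; ammonium sulfate 11.671 g; sodium succinate 11.170 g; monopotassium phosphate 16.951 g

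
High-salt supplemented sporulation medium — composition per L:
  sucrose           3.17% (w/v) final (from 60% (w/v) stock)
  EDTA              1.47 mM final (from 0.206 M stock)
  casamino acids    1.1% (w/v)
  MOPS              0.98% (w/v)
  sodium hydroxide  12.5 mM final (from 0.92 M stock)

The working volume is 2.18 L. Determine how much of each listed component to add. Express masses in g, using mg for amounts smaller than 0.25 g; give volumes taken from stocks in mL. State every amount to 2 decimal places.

sucrose 115.18 mL; EDTA 15.56 mL; casamino acids 23.98 g; MOPS 21.36 g; sodium hydroxide 29.62 mL

Working volume: 2.18 L.
sucrose: dilute stock: 3.17% ÷ 60% × 2180 mL = 115.18 mL
EDTA: C1V1 = C2V2 → 1.47 mM × 2180 mL ÷ 206 mM = 15.56 mL
casamino acids: 1.1 g per 100 mL × 2180 mL ÷ 100 = 23.98 g
MOPS: 0.98% w/v = 9.8 g/L → 9.8 × 2.18 L = 21.36 g
sodium hydroxide: V = C2·V2/C1 = 12.5 mM × 2180 mL ÷ 920 mM = 29.62 mL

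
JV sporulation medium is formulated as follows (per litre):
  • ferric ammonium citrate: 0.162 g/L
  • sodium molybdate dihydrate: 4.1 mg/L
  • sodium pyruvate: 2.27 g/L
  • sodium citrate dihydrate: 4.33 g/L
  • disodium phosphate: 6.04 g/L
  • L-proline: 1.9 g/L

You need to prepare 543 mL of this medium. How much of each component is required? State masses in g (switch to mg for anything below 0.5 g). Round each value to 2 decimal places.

Target volume = 543 mL = 0.543 L.
ferric ammonium citrate: 0.162 g/L × 0.543 L = 0.087966 g = 87.97 mg
sodium molybdate dihydrate: 4.1 mg/L × 0.543 L = 2.23 mg
sodium pyruvate: 2.27 g/L × 0.543 L = 1.23 g
sodium citrate dihydrate: 4.33 g/L × 0.543 L = 2.35 g
disodium phosphate: 6.04 g/L × 0.543 L = 3.28 g
L-proline: 1.9 g/L × 0.543 L = 1.03 g

ferric ammonium citrate 87.97 mg; sodium molybdate dihydrate 2.23 mg; sodium pyruvate 1.23 g; sodium citrate dihydrate 2.35 g; disodium phosphate 3.28 g; L-proline 1.03 g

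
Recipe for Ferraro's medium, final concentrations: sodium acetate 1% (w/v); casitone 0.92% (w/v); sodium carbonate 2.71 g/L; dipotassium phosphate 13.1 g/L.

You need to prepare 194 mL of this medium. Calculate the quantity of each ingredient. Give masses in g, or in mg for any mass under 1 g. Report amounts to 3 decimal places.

sodium acetate 1.940 g; casitone 1.785 g; sodium carbonate 525.740 mg; dipotassium phosphate 2.541 g

Scale factor relative to 1 L: 0.194.
sodium acetate: 1% w/v = 10 g/L → 10 × 0.194 L = 1.940 g
casitone: 0.92 g per 100 mL × 194 mL ÷ 100 = 1.785 g
sodium carbonate: 2.71 g/L × 0.194 L = 0.52574 g = 525.740 mg
dipotassium phosphate: 13.1 g/L × 0.194 L = 2.541 g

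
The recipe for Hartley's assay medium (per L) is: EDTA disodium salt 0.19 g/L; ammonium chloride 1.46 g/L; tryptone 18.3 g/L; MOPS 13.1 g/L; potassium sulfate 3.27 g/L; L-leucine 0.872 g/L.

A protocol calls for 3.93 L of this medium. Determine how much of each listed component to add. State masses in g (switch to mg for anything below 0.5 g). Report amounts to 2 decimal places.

Scale factor relative to 1 L: 3.93.
EDTA disodium salt: 0.19 g/L × 3.93 L = 0.75 g
ammonium chloride: 1.46 g/L × 3.93 L = 5.74 g
tryptone: 18.3 g/L × 3.93 L = 71.92 g
MOPS: 13.1 g/L × 3.93 L = 51.48 g
potassium sulfate: 3.27 g/L × 3.93 L = 12.85 g
L-leucine: 0.872 g/L × 3.93 L = 3.43 g

EDTA disodium salt 0.75 g; ammonium chloride 5.74 g; tryptone 71.92 g; MOPS 51.48 g; potassium sulfate 12.85 g; L-leucine 3.43 g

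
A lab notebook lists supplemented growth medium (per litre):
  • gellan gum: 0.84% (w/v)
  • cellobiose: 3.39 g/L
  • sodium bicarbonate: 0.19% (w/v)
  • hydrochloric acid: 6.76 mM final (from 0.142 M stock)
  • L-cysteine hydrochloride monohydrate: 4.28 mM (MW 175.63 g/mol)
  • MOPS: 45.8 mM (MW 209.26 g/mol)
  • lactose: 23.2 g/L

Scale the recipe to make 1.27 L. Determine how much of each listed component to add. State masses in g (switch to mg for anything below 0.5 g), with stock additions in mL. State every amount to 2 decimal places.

gellan gum 10.67 g; cellobiose 4.31 g; sodium bicarbonate 2.41 g; hydrochloric acid 60.46 mL; L-cysteine hydrochloride monohydrate 0.95 g; MOPS 12.17 g; lactose 29.46 g

Scale factor relative to 1 L: 1.27.
gellan gum: 0.84% w/v = 8.4 g/L → 8.4 × 1.27 L = 10.67 g
cellobiose: 3.39 g/L × 1.27 L = 4.31 g
sodium bicarbonate: 0.19% w/v = 1.9 g/L → 1.9 × 1.27 L = 2.41 g
hydrochloric acid: dilute stock: 6.76 mM × 1270 mL ÷ 142 mM = 60.46 mL
L-cysteine hydrochloride monohydrate: 4.28 mmol/L × 175.63 g/mol × 1.27 L ÷ 1000 = 0.95 g
MOPS: 45.8 mmol/L × 209.26 g/mol × 1.27 L ÷ 1000 = 12.17 g
lactose: 23.2 g/L × 1.27 L = 29.46 g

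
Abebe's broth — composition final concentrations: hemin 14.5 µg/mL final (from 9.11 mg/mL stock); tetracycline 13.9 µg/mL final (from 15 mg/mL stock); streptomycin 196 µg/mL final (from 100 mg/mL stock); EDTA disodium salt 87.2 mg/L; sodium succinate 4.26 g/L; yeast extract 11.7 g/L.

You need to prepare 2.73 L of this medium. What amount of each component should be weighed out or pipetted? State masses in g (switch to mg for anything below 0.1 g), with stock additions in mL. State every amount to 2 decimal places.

Scale factor relative to 1 L: 2.73.
hemin: C1V1 = C2V2 → 14.5 µg/mL × 2730 mL ÷ 9110 µg/mL = 4.35 mL
tetracycline: C1V1 = C2V2 → 13.9 µg/mL × 2730 mL ÷ 15000 µg/mL = 2.53 mL
streptomycin: dilute stock: 196 µg/mL × 2730 mL ÷ 100000 µg/mL = 5.35 mL
EDTA disodium salt: 87.2 mg/L × 2.73 L = 238.056 mg = 0.24 g
sodium succinate: 4.26 g/L × 2.73 L = 11.63 g
yeast extract: 11.7 g/L × 2.73 L = 31.94 g

hemin 4.35 mL; tetracycline 2.53 mL; streptomycin 5.35 mL; EDTA disodium salt 0.24 g; sodium succinate 11.63 g; yeast extract 31.94 g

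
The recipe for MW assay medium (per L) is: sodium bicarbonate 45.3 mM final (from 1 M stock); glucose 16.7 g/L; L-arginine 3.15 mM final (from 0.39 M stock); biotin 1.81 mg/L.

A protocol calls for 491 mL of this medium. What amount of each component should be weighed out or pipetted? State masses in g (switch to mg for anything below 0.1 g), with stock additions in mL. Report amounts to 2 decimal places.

Target volume = 491 mL = 0.491 L.
sodium bicarbonate: dilute stock: 45.3 mM × 491 mL ÷ 1000 mM = 22.24 mL
glucose: 16.7 g/L × 0.491 L = 8.20 g
L-arginine: C1V1 = C2V2 → 3.15 mM × 491 mL ÷ 390 mM = 3.97 mL
biotin: 1.81 mg/L × 0.491 L = 0.89 mg

sodium bicarbonate 22.24 mL; glucose 8.20 g; L-arginine 3.97 mL; biotin 0.89 mg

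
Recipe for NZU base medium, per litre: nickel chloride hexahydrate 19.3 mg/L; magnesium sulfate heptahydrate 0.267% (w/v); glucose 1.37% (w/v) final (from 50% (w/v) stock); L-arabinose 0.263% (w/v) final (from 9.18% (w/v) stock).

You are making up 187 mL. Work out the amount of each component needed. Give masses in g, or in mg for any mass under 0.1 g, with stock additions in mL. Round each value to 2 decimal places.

Target volume = 187 mL = 0.187 L.
nickel chloride hexahydrate: 19.3 mg/L × 0.187 L = 3.61 mg
magnesium sulfate heptahydrate: 0.267 g per 100 mL × 187 mL ÷ 100 = 0.50 g
glucose: V = C2·V2/C1 = 1.37% ÷ 50% × 187 mL = 5.12 mL
L-arabinose: V = C2·V2/C1 = 0.263% ÷ 9.18% × 187 mL = 5.36 mL

nickel chloride hexahydrate 3.61 mg; magnesium sulfate heptahydrate 0.50 g; glucose 5.12 mL; L-arabinose 5.36 mL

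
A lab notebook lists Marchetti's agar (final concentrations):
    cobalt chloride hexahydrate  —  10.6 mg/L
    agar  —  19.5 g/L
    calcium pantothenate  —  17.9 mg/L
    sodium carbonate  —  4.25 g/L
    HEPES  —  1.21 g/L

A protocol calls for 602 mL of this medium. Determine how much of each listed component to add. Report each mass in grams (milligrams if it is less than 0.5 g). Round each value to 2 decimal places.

cobalt chloride hexahydrate 6.38 mg; agar 11.74 g; calcium pantothenate 10.78 mg; sodium carbonate 2.56 g; HEPES 0.73 g

Scale factor relative to 1 L: 0.602.
cobalt chloride hexahydrate: 10.6 mg/L × 0.602 L = 6.38 mg
agar: 19.5 g/L × 0.602 L = 11.74 g
calcium pantothenate: 17.9 mg/L × 0.602 L = 10.78 mg
sodium carbonate: 4.25 g/L × 0.602 L = 2.56 g
HEPES: 1.21 g/L × 0.602 L = 0.73 g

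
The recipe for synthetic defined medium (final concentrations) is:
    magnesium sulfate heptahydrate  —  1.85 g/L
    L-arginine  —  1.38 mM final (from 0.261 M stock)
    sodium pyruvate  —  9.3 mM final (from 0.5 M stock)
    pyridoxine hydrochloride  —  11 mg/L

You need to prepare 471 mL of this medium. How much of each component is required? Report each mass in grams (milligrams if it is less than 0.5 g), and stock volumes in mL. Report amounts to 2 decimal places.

magnesium sulfate heptahydrate 0.87 g; L-arginine 2.49 mL; sodium pyruvate 8.76 mL; pyridoxine hydrochloride 5.18 mg

Working volume: 471 mL = 0.471 L.
magnesium sulfate heptahydrate: 1.85 g/L × 0.471 L = 0.87 g
L-arginine: dilute stock: 1.38 mM × 471 mL ÷ 261 mM = 2.49 mL
sodium pyruvate: dilute stock: 9.3 mM × 471 mL ÷ 500 mM = 8.76 mL
pyridoxine hydrochloride: 11 mg/L × 0.471 L = 5.18 mg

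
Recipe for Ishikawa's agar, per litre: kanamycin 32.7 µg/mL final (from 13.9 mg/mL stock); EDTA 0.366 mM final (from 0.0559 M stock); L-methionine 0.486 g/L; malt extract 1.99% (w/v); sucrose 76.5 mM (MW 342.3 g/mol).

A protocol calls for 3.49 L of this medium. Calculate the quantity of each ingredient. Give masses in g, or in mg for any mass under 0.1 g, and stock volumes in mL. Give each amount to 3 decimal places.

kanamycin 8.210 mL; EDTA 22.850 mL; L-methionine 1.696 g; malt extract 69.451 g; sucrose 91.389 g

Scale factor relative to 1 L: 3.49.
kanamycin: dilute stock: 32.7 µg/mL × 3490 mL ÷ 13900 µg/mL = 8.210 mL
EDTA: C1V1 = C2V2 → 0.366 mM × 3490 mL ÷ 55.9 mM = 22.850 mL
L-methionine: 0.486 g/L × 3.49 L = 1.696 g
malt extract: 1.99% w/v = 19.9 g/L → 19.9 × 3.49 L = 69.451 g
sucrose: 76.5 mmol/L × 342.3 g/mol × 3.49 L ÷ 1000 = 91.389 g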